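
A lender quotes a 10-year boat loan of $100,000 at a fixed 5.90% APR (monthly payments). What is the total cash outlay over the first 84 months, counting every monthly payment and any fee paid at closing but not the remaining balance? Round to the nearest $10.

Monthly rate = 5.9%/12 = 0.0049167; payment = 100,000 × 0.0049167 / (1 − (1+0.0049167)^−120) = $1,105.19.
Total outlay = 84 × $1,105.19 = $92,835.96.

$92,840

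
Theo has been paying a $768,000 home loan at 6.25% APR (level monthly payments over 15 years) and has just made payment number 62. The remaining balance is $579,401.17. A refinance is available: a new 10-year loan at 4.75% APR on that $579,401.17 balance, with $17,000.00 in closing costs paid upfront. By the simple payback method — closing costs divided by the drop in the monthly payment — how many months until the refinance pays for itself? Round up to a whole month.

Current payment = 768,000 × 6.25%/12 / (1 − (1+0.0052083)^−180) = $6,585.01.
Refinanced payment = 579,401.17 × 0.0039583 / (1 − (1+0.0039583)^−120) = $6,074.89.
Monthly savings = $6,585.01 − $6,074.89 = $510.12.
Break-even = $17,000.00 / $510.12 = 33.33 → 34 months.

34 months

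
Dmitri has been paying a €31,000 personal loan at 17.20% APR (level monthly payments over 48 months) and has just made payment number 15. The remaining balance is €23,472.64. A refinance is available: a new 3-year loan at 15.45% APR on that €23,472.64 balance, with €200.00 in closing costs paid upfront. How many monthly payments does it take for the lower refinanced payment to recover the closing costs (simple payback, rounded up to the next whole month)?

3 months

Current payment = 31,000 × 17.2%/12 / (1 − (1+0.0143333)^−48) = €897.72.
Refinanced payment = 23,472.64 × 0.0128750 / (1 − (1+0.0128750)^−36) = €818.87.
Monthly savings = €897.72 − €818.87 = €78.85.
Break-even = €200.00 / €78.85 = 2.54 → 3 months.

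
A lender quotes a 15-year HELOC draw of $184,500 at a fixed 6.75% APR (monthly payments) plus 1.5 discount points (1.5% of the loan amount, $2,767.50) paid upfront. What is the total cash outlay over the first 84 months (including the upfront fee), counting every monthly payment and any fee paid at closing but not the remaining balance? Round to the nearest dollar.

Monthly rate = 6.75%/12 = 0.0056250; payment = 184,500 × 0.0056250 / (1 − (1+0.0056250)^−180) = $1,632.66.
Total outlay = 84 × $1,632.66 + $2,767.50 = $139,910.94.

$139,911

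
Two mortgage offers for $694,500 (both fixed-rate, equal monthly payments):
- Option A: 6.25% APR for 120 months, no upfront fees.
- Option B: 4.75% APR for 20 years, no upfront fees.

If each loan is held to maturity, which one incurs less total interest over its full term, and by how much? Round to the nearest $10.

Option A by $141,380

Option A: monthly rate = 6.25%/12 = 0.0052083; payment = 694,500 × 0.0052083 / (1 − (1+0.0052083)^−120) = $7,797.85.
Total interest on Option A = 120 × $7,797.85 − $694,500 = $241,242.00.
Option B: at 4.75% the monthly rate is 0.0039583, so the payment is 694,500 × 0.0039583 / (1 − 1.0039583^−240) = $4,488.02.
Total interest on Option B = 240 × $4,488.02 − $694,500 = $382,624.80.
Option A is lower by $141,382.80.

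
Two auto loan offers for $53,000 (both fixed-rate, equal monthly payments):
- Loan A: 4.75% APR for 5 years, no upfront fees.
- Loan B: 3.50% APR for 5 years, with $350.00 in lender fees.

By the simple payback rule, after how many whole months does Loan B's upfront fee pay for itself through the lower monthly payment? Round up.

Loan A: at 4.75% the monthly rate is 0.0039583, so the payment is 53,000 × 0.0039583 / (1 − 1.0039583^−60) = $994.12.
Loan B: monthly rate = 3.5%/12 = 0.0029167; payment = 53,000 × 0.0029167 / (1 − (1+0.0029167)^−60) = $964.16.
Monthly savings = $994.12 − $964.16 = $29.96.
Break-even = $350.00 / $29.96 = 11.68 → 12 months.

12 months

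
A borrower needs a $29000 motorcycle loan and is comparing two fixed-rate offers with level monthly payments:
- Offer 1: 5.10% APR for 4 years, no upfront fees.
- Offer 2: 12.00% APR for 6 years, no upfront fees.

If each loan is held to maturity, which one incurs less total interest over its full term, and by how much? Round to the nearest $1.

Offer 1 by $8,701

Offer 1: at 5.10% the monthly rate is 0.0042500, so the payment is 29,000 × 0.0042500 / (1 − 1.0042500^−48) = $669.16.
Total interest on Offer 1 = 48 × $669.16 − $29,000 = $3,119.68.
Offer 2: monthly rate = 12%/12 = 0.0100000; payment = 29,000 × 0.0100000 / (1 − (1+0.0100000)^−72) = $566.96.
Total interest on Offer 2 = 72 × $566.96 − $29,000 = $11,821.12.
Offer 1 is lower by $8,701.44.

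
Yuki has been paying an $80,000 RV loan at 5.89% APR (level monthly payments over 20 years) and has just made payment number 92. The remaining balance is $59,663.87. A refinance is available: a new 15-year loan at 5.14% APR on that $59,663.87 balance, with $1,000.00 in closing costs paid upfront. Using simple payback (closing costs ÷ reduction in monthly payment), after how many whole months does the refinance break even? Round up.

11 months

Current payment = 80,000 × 5.89%/12 / (1 − (1+0.0049083)^−240) = $568.08.
Refinanced payment = 59,663.87 × 0.0042833 / (1 − (1+0.0042833)^−180) = $476.18.
Monthly savings = $568.08 − $476.18 = $91.90.
Break-even = $1,000.00 / $91.90 = 10.88 → 11 months.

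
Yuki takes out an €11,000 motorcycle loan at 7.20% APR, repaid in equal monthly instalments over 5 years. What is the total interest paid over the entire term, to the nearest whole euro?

At 7.20% the monthly rate is 0.0060000, so the payment is 11,000 × 0.0060000 / (1 − 1.0060000^−60) = €218.85.
Total paid = 60 × €218.85 = €13,131.00; interest = €13,131.00 − €11,000 = €2,131.00.

€2,131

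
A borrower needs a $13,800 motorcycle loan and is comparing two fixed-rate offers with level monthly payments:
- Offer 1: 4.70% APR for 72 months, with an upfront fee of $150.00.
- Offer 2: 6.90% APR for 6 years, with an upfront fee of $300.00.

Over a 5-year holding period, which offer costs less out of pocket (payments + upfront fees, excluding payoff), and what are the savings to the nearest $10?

Offer 1: at 4.70% the monthly rate is 0.0039167, so the payment is 13,800 × 0.0039167 / (1 − 1.0039167^−72) = $220.33.
Offer 2: at 6.90% the monthly rate is 0.0057500, so the payment is 13,800 × 0.0057500 / (1 − 1.0057500^−72) = $234.61.
Over 60 months: Offer 1 costs 60 × $220.33 + $150.00 = $13,369.80; Offer 2 costs 60 × $234.61 + $300.00 = $14,376.60.
Offer 1 is cheaper by $14,376.60 − $13,369.80 = $1,006.80.

Offer 1 by $1,010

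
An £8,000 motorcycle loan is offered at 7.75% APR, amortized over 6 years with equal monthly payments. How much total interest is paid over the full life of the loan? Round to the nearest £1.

£2,029

At 7.75% the monthly rate is 0.0064583, so the payment is 8,000 × 0.0064583 / (1 − 1.0064583^−72) = £139.29.
Total paid = 72 × £139.29 = £10,028.88; interest = £10,028.88 − £8,000 = £2,028.88.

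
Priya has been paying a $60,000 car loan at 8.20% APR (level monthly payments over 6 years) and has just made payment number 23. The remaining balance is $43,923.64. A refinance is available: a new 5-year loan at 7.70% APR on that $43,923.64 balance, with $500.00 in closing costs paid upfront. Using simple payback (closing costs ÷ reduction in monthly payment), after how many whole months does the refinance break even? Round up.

3 months

Current payment = 60,000 × 8.2%/12 / (1 − (1+0.0068333)^−72) = $1,057.86.
Refinanced payment = 43,923.64 × 0.0064167 / (1 − (1+0.0064167)^−60) = $884.32.
Monthly savings = $1,057.86 − $884.32 = $173.54.
Break-even = $500.00 / $173.54 = 2.88 → 3 months.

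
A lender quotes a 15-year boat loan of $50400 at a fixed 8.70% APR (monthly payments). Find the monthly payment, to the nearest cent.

$502.24

Monthly rate = 8.7%/12 = 0.0072500; payment = 50,400 × 0.0072500 / (1 − (1+0.0072500)^−180) = $502.24.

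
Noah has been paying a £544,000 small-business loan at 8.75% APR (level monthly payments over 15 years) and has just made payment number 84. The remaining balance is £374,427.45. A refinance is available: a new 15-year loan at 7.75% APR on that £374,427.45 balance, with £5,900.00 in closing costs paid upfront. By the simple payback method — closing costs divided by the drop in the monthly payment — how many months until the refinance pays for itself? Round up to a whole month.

Current payment = 544,000 × 8.75%/12 / (1 − (1+0.0072917)^−180) = £5,437.00.
Refinanced payment = 374,427.45 × 0.0064583 / (1 − (1+0.0064583)^−180) = £3,524.39.
Monthly savings = £5,437.00 − £3,524.39 = £1,912.61.
Break-even = £5,900.00 / £1,912.61 = 3.08 → 4 months.

4 months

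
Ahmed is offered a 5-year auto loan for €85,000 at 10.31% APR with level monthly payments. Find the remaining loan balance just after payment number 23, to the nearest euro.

€57,445

With monthly rate i = 10.31%/12 = 0.0085917, the balance after k of n payments is P · [(1+i)^n − (1+i)^k] / [(1+i)^n − 1].
(1+0.0085917)^60 = 1.67079256 and (1+0.0085917)^23 = 1.21745702, so the balance is 85,000 × (1.67079256 − 1.21745702) / (1.67079256 − 1) = €57,444.77.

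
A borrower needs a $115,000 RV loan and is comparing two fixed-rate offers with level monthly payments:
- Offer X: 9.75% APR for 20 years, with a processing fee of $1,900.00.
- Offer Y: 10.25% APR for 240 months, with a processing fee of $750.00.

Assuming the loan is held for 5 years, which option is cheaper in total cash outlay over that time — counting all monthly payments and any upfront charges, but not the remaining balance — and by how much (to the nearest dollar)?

Offer X: monthly rate = 9.75%/12 = 0.0081250; payment = 115,000 × 0.0081250 / (1 − (1+0.0081250)^−240) = $1,090.79.
Offer Y: monthly rate = 10.25%/12 = 0.0085417; payment = 115,000 × 0.0085417 / (1 − (1+0.0085417)^−240) = $1,128.89.
Over 60 months: Offer X costs 60 × $1,090.79 + $1,900.00 = $67,347.40; Offer Y costs 60 × $1,128.89 + $750.00 = $68,483.40.
Offer X is cheaper by $68,483.40 − $67,347.40 = $1,136.00.

Offer X by $1,136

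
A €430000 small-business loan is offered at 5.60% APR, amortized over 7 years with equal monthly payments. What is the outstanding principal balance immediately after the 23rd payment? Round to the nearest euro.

With monthly rate i = 5.6%/12 = 0.0046667, the balance after k of n payments is P · [(1+i)^n − (1+i)^k] / [(1+i)^n − 1].
(1+0.0046667)^84 = 1.47858887 and (1+0.0046667)^23 = 1.11302737, so the balance is 430,000 × (1.47858887 − 1.11302737) / (1.47858887 − 1) = €328,447.76.

€328,448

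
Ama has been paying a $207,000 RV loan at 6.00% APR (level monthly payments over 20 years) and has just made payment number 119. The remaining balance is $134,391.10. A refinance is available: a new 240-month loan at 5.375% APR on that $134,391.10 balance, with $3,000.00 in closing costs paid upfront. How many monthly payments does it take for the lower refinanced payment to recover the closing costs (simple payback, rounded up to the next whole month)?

6 months

Current payment = 207,000 × 6%/12 / (1 − (1+0.0050000)^−240) = $1,483.01.
Refinanced payment = 134,391.10 × 0.0044792 / (1 − (1+0.0044792)^−240) = $915.00.
Monthly savings = $1,483.01 − $915.00 = $568.01.
Break-even = $3,000.00 / $568.01 = 5.28 → 6 months.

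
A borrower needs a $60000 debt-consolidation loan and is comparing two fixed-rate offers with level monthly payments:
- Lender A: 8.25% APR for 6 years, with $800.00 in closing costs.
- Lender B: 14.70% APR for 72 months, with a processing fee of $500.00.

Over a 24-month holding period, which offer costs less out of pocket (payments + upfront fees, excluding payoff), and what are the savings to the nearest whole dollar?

Lender A by $4,491

Lender A: monthly rate = 8.25%/12 = 0.0068750; payment = 60,000 × 0.0068750 / (1 − (1+0.0068750)^−72) = $1,059.33.
Lender B: at 14.70% the monthly rate is 0.0122500, so the payment is 60,000 × 0.0122500 / (1 − 1.0122500^−72) = $1,258.95.
Over 24 months: Lender A costs 24 × $1,059.33 + $800.00 = $26,223.92; Lender B costs 24 × $1,258.95 + $500.00 = $30,714.80.
Lender A is cheaper by $30,714.80 − $26,223.92 = $4,490.88.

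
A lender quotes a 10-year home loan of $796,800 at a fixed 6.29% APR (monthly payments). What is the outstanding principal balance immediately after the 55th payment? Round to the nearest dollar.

$492,616

With monthly rate i = 6.29%/12 = 0.0052417, the balance after k of n payments is P · [(1+i)^n − (1+i)^k] / [(1+i)^n − 1].
(1+0.0052417)^120 = 1.87265504 and (1+0.0052417)^55 = 1.33314223, so the balance is 796,800 × (1.87265504 − 1.33314223) / (1.87265504 − 1) = $492,615.97.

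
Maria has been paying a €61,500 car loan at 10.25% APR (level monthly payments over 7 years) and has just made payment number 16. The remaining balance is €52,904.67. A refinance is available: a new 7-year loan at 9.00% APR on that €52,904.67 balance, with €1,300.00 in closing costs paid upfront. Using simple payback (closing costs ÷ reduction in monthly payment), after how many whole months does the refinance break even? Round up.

Current payment = 61,500 × 10.25%/12 / (1 − (1+0.0085417)^−84) = €1,028.93.
Refinanced payment = 52,904.67 × 0.0075000 / (1 − (1+0.0075000)^−84) = €851.19.
Monthly savings = €1,028.93 − €851.19 = €177.74.
Break-even = €1,300.00 / €177.74 = 7.31 → 8 months.

8 months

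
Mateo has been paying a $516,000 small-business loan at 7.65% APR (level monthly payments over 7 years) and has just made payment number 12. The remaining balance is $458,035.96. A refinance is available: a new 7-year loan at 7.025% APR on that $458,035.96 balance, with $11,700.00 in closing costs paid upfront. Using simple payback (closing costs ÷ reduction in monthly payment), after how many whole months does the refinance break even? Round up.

12 months

Current payment = 516,000 × 7.65%/12 / (1 − (1+0.0063750)^−84) = $7,952.80.
Refinanced payment = 458,035.96 × 0.0058542 / (1 − (1+0.0058542)^−84) = $6,918.59.
Monthly savings = $7,952.80 − $6,918.59 = $1,034.21.
Break-even = $11,700.00 / $1,034.21 = 11.31 → 12 months.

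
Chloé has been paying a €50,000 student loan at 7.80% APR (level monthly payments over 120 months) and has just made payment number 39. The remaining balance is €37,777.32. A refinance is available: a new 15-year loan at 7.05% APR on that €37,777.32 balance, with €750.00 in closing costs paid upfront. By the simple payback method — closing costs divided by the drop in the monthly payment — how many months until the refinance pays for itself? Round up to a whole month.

Current payment = 50,000 × 7.8%/12 / (1 − (1+0.0065000)^−120) = €601.37.
Refinanced payment = 37,777.32 × 0.0058750 / (1 − (1+0.0058750)^−180) = €340.61.
Monthly savings = €601.37 − €340.61 = €260.76.
Break-even = €750.00 / €260.76 = 2.88 → 3 months.

3 months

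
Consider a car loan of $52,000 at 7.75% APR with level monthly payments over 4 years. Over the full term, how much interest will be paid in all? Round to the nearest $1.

$8,642

At 7.75% the monthly rate is 0.0064583, so the payment is 52,000 × 0.0064583 / (1 − 1.0064583^−48) = $1,263.38.
Total paid = 48 × $1,263.38 = $60,642.24; interest = $60,642.24 − $52,000 = $8,642.24.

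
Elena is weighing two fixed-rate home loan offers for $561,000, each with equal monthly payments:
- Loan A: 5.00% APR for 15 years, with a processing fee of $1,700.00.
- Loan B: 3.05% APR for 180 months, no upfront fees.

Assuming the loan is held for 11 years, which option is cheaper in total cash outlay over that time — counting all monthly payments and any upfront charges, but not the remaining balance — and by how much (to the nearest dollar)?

Loan A: at 5.00% the monthly rate is 0.0041667, so the payment is 561,000 × 0.0041667 / (1 − 1.0041667^−180) = $4,436.35.
Loan B: monthly rate = 3.05%/12 = 0.0025417; payment = 561,000 × 0.0025417 / (1 − (1+0.0025417)^−180) = $3,887.67.
Over 132 months: Loan A costs 132 × $4,436.35 + $1,700.00 = $587,298.20; Loan B costs 132 × $3,887.67 = $513,172.44.
Loan B is cheaper by $587,298.20 − $513,172.44 = $74,125.76.

Loan B by $74,126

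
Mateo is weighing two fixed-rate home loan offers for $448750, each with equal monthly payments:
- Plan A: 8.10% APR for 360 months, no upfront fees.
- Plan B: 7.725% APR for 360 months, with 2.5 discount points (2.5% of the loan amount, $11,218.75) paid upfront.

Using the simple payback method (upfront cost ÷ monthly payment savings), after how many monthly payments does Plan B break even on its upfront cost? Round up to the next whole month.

96 months

Plan A: at 8.10% the monthly rate is 0.0067500, so the payment is 448,750 × 0.0067500 / (1 − 1.0067500^−360) = $3,324.11.
Plan B: monthly rate = 7.725%/12 = 0.0064375; payment = 448,750 × 0.0064375 / (1 − (1+0.0064375)^−360) = $3,207.15.
Monthly savings = $3,324.11 − $3,207.15 = $116.96.
Break-even = $11,218.75 / $116.96 = 95.92 → 96 months.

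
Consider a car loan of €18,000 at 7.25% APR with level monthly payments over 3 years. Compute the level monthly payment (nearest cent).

€557.85

At 7.25% the monthly rate is 0.0060417, so the payment is 18,000 × 0.0060417 / (1 − 1.0060417^−36) = €557.85.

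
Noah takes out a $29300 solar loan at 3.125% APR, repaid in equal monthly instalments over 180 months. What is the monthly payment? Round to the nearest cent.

$204.11

At 3.125% the monthly rate is 0.0026042, so the payment is 29,300 × 0.0026042 / (1 − 1.0026042^−180) = $204.11.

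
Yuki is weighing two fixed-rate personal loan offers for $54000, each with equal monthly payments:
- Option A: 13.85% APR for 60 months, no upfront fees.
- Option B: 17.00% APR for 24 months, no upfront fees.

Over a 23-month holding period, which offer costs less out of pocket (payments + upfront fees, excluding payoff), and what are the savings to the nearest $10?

Option A by $32,600

Option A: at 13.85% the monthly rate is 0.0115417, so the payment is 54,000 × 0.0115417 / (1 − 1.0115417^−60) = $1,252.29.
Option B: at 17.00% the monthly rate is 0.0141667, so the payment is 54,000 × 0.0141667 / (1 − 1.0141667^−24) = $2,669.88.
Over 23 months: Option A costs 23 × $1,252.29 = $28,802.67; Option B costs 23 × $2,669.88 = $61,407.24.
Option A is cheaper by $61,407.24 − $28,802.67 = $32,604.57.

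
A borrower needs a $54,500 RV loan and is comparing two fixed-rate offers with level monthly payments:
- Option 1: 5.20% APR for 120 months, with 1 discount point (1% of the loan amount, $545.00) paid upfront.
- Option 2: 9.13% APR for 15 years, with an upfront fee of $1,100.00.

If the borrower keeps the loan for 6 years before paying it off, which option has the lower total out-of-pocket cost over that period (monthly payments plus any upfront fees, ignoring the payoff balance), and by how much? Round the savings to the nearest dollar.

Option 1: at 5.20% the monthly rate is 0.0043333, so the payment is 54,500 × 0.0043333 / (1 − 1.0043333^−120) = $583.40.
Option 2: at 9.13% the monthly rate is 0.0076083, so the payment is 54,500 × 0.0076083 / (1 − 1.0076083^−180) = $557.00.
Over 72 months: Option 1 costs 72 × $583.40 + $545.00 = $42,549.80; Option 2 costs 72 × $557.00 + $1,100.00 = $41,204.00.
Option 2 is cheaper by $42,549.80 − $41,204.00 = $1,345.80.

Option 2 by $1,346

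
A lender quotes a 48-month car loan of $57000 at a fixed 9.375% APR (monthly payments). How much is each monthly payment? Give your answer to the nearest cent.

$1,428.62

At 9.375% the monthly rate is 0.0078125, so the payment is 57,000 × 0.0078125 / (1 − 1.0078125^−48) = $1,428.62.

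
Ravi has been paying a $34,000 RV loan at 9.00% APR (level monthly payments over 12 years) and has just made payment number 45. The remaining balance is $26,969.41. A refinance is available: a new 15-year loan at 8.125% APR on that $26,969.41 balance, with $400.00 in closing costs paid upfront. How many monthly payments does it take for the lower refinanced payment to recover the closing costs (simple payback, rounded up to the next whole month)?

Current payment = 34,000 × 9%/12 / (1 − (1+0.0075000)^−144) = $386.93.
Refinanced payment = 26,969.41 × 0.0067708 / (1 − (1+0.0067708)^−180) = $259.68.
Monthly savings = $386.93 − $259.68 = $127.25.
Break-even = $400.00 / $127.25 = 3.14 → 4 months.

4 months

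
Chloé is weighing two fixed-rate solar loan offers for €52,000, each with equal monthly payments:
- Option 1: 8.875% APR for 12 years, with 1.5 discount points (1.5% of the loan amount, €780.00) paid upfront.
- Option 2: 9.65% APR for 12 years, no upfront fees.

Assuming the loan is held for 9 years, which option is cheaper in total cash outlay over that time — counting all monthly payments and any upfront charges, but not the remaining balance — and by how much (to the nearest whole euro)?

Option 1: at 8.875% the monthly rate is 0.0073958, so the payment is 52,000 × 0.0073958 / (1 − 1.0073958^−144) = €588.12.
Option 2: at 9.65% the monthly rate is 0.0080417, so the payment is 52,000 × 0.0080417 / (1 − 1.0080417^−144) = €610.97.
Over 108 months: Option 1 costs 108 × €588.12 + €780.00 = €64,296.96; Option 2 costs 108 × €610.97 = €65,984.76.
Option 1 is cheaper by €65,984.76 − €64,296.96 = €1,687.80.

Option 1 by €1,688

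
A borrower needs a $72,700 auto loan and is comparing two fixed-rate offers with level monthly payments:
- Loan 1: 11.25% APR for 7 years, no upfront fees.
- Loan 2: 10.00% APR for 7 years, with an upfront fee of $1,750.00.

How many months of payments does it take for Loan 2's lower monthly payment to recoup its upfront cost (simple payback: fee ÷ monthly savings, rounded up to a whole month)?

37 months

Loan 1: at 11.25% the monthly rate is 0.0093750, so the payment is 72,700 × 0.0093750 / (1 − 1.0093750^−84) = $1,254.38.
Loan 2: at 10.00% the monthly rate is 0.0083333, so the payment is 72,700 × 0.0083333 / (1 − 1.0083333^−84) = $1,206.91.
Monthly savings = $1,254.38 − $1,206.91 = $47.47.
Break-even = $1,750.00 / $47.47 = 36.87 → 37 months.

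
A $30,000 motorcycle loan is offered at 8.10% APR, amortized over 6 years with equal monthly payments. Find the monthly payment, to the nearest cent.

At 8.10% the monthly rate is 0.0067500, so the payment is 30,000 × 0.0067500 / (1 − 1.0067500^−72) = $527.46.

$527.46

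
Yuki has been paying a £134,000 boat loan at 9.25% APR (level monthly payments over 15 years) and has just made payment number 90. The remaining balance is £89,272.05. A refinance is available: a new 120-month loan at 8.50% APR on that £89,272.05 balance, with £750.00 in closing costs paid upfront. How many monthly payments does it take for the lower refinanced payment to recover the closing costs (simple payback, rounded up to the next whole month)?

3 months

Current payment = 134,000 × 9.25%/12 / (1 − (1+0.0077083)^−180) = £1,379.12.
Refinanced payment = 89,272.05 × 0.0070833 / (1 − (1+0.0070833)^−120) = £1,106.85.
Monthly savings = £1,379.12 − £1,106.85 = £272.27.
Break-even = £750.00 / £272.27 = 2.75 → 3 months.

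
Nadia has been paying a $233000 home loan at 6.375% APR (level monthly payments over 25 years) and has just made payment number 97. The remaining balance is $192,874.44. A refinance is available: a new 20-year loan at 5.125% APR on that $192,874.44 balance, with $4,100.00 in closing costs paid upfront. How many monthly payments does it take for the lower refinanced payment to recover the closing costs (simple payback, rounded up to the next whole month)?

Current payment = 233,000 × 6.375%/12 / (1 − (1+0.0053125)^−300) = $1,555.08.
Refinanced payment = 192,874.44 × 0.0042708 / (1 − (1+0.0042708)^−240) = $1,286.24.
Monthly savings = $1,555.08 − $1,286.24 = $268.84.
Break-even = $4,100.00 / $268.84 = 15.25 → 16 months.

16 months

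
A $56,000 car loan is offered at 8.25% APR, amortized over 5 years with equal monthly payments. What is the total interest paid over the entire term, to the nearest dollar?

Monthly rate = 8.25%/12 = 0.0068750; payment = 56,000 × 0.0068750 / (1 − (1+0.0068750)^−60) = $1,142.19.
Total paid = 60 × $1,142.19 = $68,531.40; interest = $68,531.40 − $56,000 = $12,531.40.

$12,531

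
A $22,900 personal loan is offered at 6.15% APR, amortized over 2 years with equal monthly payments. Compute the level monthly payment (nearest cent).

$1,016.49

At 6.15% the monthly rate is 0.0051250, so the payment is 22,900 × 0.0051250 / (1 − 1.0051250^−24) = $1,016.49.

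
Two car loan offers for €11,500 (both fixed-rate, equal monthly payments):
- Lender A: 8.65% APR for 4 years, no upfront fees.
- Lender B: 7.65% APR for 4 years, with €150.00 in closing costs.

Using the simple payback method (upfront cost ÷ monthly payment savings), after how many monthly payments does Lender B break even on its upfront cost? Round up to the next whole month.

28 months

Lender A: at 8.65% the monthly rate is 0.0072083, so the payment is 11,500 × 0.0072083 / (1 − 1.0072083^−48) = €284.27.
Lender B: at 7.65% the monthly rate is 0.0063750, so the payment is 11,500 × 0.0063750 / (1 − 1.0063750^−48) = €278.86.
Monthly savings = €284.27 − €278.86 = €5.41.
Break-even = €150.00 / €5.41 = 27.73 → 28 months.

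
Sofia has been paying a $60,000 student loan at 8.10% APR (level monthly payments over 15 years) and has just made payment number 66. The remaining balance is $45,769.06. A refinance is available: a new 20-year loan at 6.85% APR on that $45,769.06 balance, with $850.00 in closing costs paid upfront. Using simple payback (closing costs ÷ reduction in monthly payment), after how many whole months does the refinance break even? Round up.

Current payment = 60,000 × 8.1%/12 / (1 − (1+0.0067500)^−180) = $576.86.
Refinanced payment = 45,769.06 × 0.0057083 / (1 − (1+0.0057083)^−240) = $350.74.
Monthly savings = $576.86 − $350.74 = $226.12.
Break-even = $850.00 / $226.12 = 3.76 → 4 months.

4 months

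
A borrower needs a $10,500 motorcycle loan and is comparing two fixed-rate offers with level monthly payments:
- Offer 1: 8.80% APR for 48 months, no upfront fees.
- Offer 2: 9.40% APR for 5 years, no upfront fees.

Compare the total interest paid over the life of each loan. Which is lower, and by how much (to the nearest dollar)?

Offer 1 by $706

Offer 1: monthly rate = 8.8%/12 = 0.0073333; payment = 10,500 × 0.0073333 / (1 − (1+0.0073333)^−48) = $260.30.
Total interest on Offer 1 = 48 × $260.30 − $10,500 = $1,994.40.
Offer 2: monthly rate = 9.4%/12 = 0.0078333; payment = 10,500 × 0.0078333 / (1 − (1+0.0078333)^−60) = $220.01.
Total interest on Offer 2 = 60 × $220.01 − $10,500 = $2,700.60.
Offer 1 is lower by $706.20.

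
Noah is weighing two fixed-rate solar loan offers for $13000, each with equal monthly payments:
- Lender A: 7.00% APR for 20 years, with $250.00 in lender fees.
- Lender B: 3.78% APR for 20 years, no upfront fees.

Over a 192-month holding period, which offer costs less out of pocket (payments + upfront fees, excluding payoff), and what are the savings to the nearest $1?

Lender A: at 7.00% the monthly rate is 0.0058333, so the payment is 13,000 × 0.0058333 / (1 − 1.0058333^−240) = $100.79.
Lender B: monthly rate = 3.78%/12 = 0.0031500; payment = 13,000 × 0.0031500 / (1 − (1+0.0031500)^−240) = $77.28.
Over 192 months: Lender A costs 192 × $100.79 + $250.00 = $19,601.68; Lender B costs 192 × $77.28 = $14,837.76.
Lender B is cheaper by $19,601.68 − $14,837.76 = $4,763.92.

Lender B by $4,764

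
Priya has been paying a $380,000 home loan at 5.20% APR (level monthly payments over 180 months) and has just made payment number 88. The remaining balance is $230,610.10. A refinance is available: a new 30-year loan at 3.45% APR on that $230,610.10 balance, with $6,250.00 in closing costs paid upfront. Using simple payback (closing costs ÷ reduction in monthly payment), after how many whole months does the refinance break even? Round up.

Current payment = 380,000 × 5.2%/12 / (1 − (1+0.0043333)^−180) = $3,044.75.
Refinanced payment = 230,610.10 × 0.0028750 / (1 − (1+0.0028750)^−360) = $1,029.12.
Monthly savings = $3,044.75 − $1,029.12 = $2,015.63.
Break-even = $6,250.00 / $2,015.63 = 3.10 → 4 months.

4 months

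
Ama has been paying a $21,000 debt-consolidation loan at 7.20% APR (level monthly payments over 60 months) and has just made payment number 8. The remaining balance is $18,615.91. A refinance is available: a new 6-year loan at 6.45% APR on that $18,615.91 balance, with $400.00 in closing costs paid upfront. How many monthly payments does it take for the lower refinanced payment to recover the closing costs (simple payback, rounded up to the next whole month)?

4 months

Current payment = 21,000 × 7.2%/12 / (1 − (1+0.0060000)^−60) = $417.81.
Refinanced payment = 18,615.91 × 0.0053750 / (1 − (1+0.0053750)^−72) = $312.49.
Monthly savings = $417.81 − $312.49 = $105.32.
Break-even = $400.00 / $105.32 = 3.80 → 4 months.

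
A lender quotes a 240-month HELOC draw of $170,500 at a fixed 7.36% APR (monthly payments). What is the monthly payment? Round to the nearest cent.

Monthly rate = 7.36%/12 = 0.0061333; payment = 170,500 × 0.0061333 / (1 − (1+0.0061333)^−240) = $1,358.98.

$1,358.98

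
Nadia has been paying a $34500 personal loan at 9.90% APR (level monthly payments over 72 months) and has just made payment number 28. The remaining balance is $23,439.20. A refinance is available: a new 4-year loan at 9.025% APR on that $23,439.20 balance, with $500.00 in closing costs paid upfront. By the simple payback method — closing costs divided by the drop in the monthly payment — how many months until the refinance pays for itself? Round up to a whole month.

10 months

Current payment = 34,500 × 9.9%/12 / (1 − (1+0.0082500)^−72) = $637.40.
Refinanced payment = 23,439.20 × 0.0075208 / (1 − (1+0.0075208)^−48) = $583.56.
Monthly savings = $637.40 − $583.56 = $53.84.
Break-even = $500.00 / $53.84 = 9.29 → 10 months.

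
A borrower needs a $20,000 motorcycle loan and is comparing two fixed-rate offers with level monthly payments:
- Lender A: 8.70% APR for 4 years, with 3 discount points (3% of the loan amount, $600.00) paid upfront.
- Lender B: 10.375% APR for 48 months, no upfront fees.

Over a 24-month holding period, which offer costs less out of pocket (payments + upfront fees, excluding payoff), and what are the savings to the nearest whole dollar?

Lender A: monthly rate = 8.7%/12 = 0.0072500; payment = 20,000 × 0.0072500 / (1 − (1+0.0072500)^−48) = $494.86.
Lender B: at 10.375% the monthly rate is 0.0086458, so the payment is 20,000 × 0.0086458 / (1 − 1.0086458^−48) = $510.86.
Over 24 months: Lender A costs 24 × $494.86 + $600.00 = $12,476.64; Lender B costs 24 × $510.86 = $12,260.64.
Lender B is cheaper by $12,476.64 − $12,260.64 = $216.00.

Lender B by $216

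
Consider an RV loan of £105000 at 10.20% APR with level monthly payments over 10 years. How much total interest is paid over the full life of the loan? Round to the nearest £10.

Monthly rate = 10.2%/12 = 0.0085000; payment = 105,000 × 0.0085000 / (1 − (1+0.0085000)^−120) = £1,399.24.
Total paid = 120 × £1,399.24 = £167,908.80; interest = £167,908.80 − £105,000 = £62,908.80.

£62,910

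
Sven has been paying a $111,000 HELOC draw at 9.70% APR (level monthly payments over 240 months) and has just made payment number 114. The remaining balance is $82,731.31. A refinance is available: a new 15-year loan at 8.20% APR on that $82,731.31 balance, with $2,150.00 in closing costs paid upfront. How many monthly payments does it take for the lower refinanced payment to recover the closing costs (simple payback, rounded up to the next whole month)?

9 months

Current payment = 111,000 × 9.7%/12 / (1 − (1+0.0080833)^−240) = $1,049.21.
Refinanced payment = 82,731.31 × 0.0068333 / (1 − (1+0.0068333)^−180) = $800.21.
Monthly savings = $1,049.21 − $800.21 = $249.00.
Break-even = $2,150.00 / $249.00 = 8.63 → 9 months.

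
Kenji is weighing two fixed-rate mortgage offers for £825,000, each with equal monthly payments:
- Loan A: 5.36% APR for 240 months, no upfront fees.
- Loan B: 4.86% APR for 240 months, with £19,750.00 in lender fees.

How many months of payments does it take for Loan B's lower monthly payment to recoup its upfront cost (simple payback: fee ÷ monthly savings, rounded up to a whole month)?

87 months

Loan A: monthly rate = 5.36%/12 = 0.0044667; payment = 825,000 × 0.0044667 / (1 − (1+0.0044667)^−240) = £5,610.03.
Loan B: monthly rate = 4.86%/12 = 0.0040500; payment = 825,000 × 0.0040500 / (1 − (1+0.0040500)^−240) = £5,381.03.
Monthly savings = £5,610.03 − £5,381.03 = £229.00.
Break-even = £19,750.00 / £229.00 = 86.24 → 87 months.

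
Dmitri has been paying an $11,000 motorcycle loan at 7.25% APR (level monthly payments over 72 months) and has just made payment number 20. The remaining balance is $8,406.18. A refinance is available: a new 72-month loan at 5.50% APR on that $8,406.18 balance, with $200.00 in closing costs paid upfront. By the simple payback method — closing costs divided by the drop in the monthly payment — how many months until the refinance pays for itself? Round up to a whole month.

Current payment = 11,000 × 7.25%/12 / (1 − (1+0.0060417)^−72) = $188.86.
Refinanced payment = 8,406.18 × 0.0045833 / (1 − (1+0.0045833)^−72) = $137.34.
Monthly savings = $188.86 − $137.34 = $51.52.
Break-even = $200.00 / $51.52 = 3.88 → 4 months.

4 months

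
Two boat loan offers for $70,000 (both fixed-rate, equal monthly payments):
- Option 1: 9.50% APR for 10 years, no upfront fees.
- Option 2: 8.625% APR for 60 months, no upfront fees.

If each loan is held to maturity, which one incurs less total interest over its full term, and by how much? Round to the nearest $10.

Option 2 by $22,270

Option 1: monthly rate = 9.5%/12 = 0.0079167; payment = 70,000 × 0.0079167 / (1 − (1+0.0079167)^−120) = $905.78.
Total interest on Option 1 = 120 × $905.78 − $70,000 = $38,693.60.
Option 2: monthly rate = 8.625%/12 = 0.0071875; payment = 70,000 × 0.0071875 / (1 − (1+0.0071875)^−60) = $1,440.38.
Total interest on Option 2 = 60 × $1,440.38 − $70,000 = $16,422.80.
Option 2 is lower by $22,270.80.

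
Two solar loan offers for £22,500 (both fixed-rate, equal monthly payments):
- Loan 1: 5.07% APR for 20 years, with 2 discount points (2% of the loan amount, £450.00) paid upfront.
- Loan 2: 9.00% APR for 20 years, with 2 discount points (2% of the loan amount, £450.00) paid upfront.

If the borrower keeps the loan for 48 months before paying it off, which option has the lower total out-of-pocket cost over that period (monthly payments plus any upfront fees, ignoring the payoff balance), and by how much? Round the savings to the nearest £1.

Loan 1 by £2,548

Loan 1: at 5.07% the monthly rate is 0.0042250, so the payment is 22,500 × 0.0042250 / (1 − 1.0042250^−240) = £149.36.
Loan 2: at 9.00% the monthly rate is 0.0075000, so the payment is 22,500 × 0.0075000 / (1 − 1.0075000^−240) = £202.44.
Over 48 months: Loan 1 costs 48 × £149.36 + £450.00 = £7,619.28; Loan 2 costs 48 × £202.44 + £450.00 = £10,167.12.
Loan 1 is cheaper by £10,167.12 − £7,619.28 = £2,547.84.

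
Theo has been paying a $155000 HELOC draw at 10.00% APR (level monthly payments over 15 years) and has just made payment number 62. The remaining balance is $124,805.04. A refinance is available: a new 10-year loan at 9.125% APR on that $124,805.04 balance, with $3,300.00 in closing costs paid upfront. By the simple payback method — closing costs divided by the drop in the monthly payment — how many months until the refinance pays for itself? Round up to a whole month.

Current payment = 155,000 × 10%/12 / (1 − (1+0.0083333)^−180) = $1,665.64.
Refinanced payment = 124,805.04 × 0.0076042 / (1 − (1+0.0076042)^−120) = $1,589.43.
Monthly savings = $1,665.64 − $1,589.43 = $76.21.
Break-even = $3,300.00 / $76.21 = 43.30 → 44 months.

44 months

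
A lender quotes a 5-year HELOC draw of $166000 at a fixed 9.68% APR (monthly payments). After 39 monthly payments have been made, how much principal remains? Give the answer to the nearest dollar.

With monthly rate i = 9.68%/12 = 0.0080667, the balance after k of n payments is P · [(1+i)^n − (1+i)^k] / [(1+i)^n − 1].
(1+0.0080667)^60 = 1.61940420 and (1+0.0080667)^39 = 1.36798369, so the balance is 166,000 × (1.61940420 − 1.36798369) / (1.61940420 − 1) = $67,380.56.

$67,381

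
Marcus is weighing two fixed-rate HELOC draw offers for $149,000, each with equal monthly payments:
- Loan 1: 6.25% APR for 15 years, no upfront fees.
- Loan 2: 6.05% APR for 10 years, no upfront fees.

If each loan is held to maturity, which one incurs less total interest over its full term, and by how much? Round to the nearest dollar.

Loan 1: at 6.25% the monthly rate is 0.0052083, so the payment is 149,000 × 0.0052083 / (1 − 1.0052083^−180) = $1,277.56.
Total interest on Loan 1 = 180 × $1,277.56 − $149,000 = $80,960.80.
Loan 2: at 6.05% the monthly rate is 0.0050417, so the payment is 149,000 × 0.0050417 / (1 − 1.0050417^−120) = $1,657.95.
Total interest on Loan 2 = 120 × $1,657.95 − $149,000 = $49,954.00.
Loan 2 is lower by $31,006.80.

Loan 2 by $31,007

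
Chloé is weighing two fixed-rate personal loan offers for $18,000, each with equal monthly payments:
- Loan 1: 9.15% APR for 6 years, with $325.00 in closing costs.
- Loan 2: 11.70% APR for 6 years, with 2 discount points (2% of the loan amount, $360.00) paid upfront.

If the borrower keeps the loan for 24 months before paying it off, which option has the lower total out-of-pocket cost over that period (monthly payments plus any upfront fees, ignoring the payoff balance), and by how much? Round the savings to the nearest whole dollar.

Loan 1: monthly rate = 9.15%/12 = 0.0076250; payment = 18,000 × 0.0076250 / (1 − (1+0.0076250)^−72) = $325.80.
Loan 2: at 11.70% the monthly rate is 0.0097500, so the payment is 18,000 × 0.0097500 / (1 − 1.0097500^−72) = $349.10.
Over 24 months: Loan 1 costs 24 × $325.80 + $325.00 = $8,144.20; Loan 2 costs 24 × $349.10 + $360.00 = $8,738.40.
Loan 1 is cheaper by $8,738.40 − $8,144.20 = $594.20.

Loan 1 by $594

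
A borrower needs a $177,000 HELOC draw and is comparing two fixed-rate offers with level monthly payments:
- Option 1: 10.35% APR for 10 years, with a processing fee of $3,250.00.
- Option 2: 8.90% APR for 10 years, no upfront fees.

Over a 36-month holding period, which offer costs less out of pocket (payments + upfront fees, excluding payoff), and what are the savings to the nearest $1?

Option 2 by $8,323

Option 1: monthly rate = 10.35%/12 = 0.0086250; payment = 177,000 × 0.0086250 / (1 − (1+0.0086250)^−120) = $2,373.51.
Option 2: at 8.90% the monthly rate is 0.0074167, so the payment is 177,000 × 0.0074167 / (1 − 1.0074167^−120) = $2,232.59.
Over 36 months: Option 1 costs 36 × $2,373.51 + $3,250.00 = $88,696.36; Option 2 costs 36 × $2,232.59 = $80,373.24.
Option 2 is cheaper by $88,696.36 − $80,373.24 = $8,323.12.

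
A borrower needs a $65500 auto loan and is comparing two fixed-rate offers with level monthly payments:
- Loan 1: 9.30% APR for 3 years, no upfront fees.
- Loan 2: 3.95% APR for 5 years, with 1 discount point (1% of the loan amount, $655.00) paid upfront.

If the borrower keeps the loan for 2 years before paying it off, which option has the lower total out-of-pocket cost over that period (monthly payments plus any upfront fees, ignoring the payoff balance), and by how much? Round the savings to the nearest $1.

Loan 2 by $20,639

Loan 1: at 9.30% the monthly rate is 0.0077500, so the payment is 65,500 × 0.0077500 / (1 − 1.0077500^−36) = $2,092.04.
Loan 2: monthly rate = 3.95%/12 = 0.0032917; payment = 65,500 × 0.0032917 / (1 − (1+0.0032917)^−60) = $1,204.80.
Over 24 months: Loan 1 costs 24 × $2,092.04 = $50,208.96; Loan 2 costs 24 × $1,204.80 + $655.00 = $29,570.20.
Loan 2 is cheaper by $50,208.96 − $29,570.20 = $20,638.76.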